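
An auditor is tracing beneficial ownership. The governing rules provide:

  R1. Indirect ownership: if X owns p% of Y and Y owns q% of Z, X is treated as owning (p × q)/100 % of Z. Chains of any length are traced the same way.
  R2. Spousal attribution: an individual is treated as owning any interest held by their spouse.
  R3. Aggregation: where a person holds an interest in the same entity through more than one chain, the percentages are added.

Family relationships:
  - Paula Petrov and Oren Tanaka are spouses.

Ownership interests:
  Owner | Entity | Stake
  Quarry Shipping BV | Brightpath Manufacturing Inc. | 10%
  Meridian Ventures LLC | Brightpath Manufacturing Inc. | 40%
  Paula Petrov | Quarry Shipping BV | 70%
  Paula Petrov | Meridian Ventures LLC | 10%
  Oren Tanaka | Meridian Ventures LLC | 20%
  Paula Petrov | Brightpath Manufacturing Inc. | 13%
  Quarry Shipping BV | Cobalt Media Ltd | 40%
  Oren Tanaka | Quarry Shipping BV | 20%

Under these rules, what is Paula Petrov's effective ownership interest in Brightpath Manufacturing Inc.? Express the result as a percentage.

34%

By spousal attribution (R2), Paula Petrov is treated as also owning Oren Tanaka's interest in Meridian Ventures LLC, giving 10% + 20% = 30%.
By spousal attribution (R2), Paula Petrov is treated as also owning Oren Tanaka's interest in Quarry Shipping BV, giving 70% + 20% = 90%.
Chain via Meridian Ventures LLC (R1): 30% × 40% = 12% of Brightpath Manufacturing Inc.
Chain via Quarry Shipping BV (R1): 90% × 10% = 9% of Brightpath Manufacturing Inc.
Direct interest in Brightpath Manufacturing Inc: 13%.
Aggregating (R3): 12% + 9% + 13% = 34%.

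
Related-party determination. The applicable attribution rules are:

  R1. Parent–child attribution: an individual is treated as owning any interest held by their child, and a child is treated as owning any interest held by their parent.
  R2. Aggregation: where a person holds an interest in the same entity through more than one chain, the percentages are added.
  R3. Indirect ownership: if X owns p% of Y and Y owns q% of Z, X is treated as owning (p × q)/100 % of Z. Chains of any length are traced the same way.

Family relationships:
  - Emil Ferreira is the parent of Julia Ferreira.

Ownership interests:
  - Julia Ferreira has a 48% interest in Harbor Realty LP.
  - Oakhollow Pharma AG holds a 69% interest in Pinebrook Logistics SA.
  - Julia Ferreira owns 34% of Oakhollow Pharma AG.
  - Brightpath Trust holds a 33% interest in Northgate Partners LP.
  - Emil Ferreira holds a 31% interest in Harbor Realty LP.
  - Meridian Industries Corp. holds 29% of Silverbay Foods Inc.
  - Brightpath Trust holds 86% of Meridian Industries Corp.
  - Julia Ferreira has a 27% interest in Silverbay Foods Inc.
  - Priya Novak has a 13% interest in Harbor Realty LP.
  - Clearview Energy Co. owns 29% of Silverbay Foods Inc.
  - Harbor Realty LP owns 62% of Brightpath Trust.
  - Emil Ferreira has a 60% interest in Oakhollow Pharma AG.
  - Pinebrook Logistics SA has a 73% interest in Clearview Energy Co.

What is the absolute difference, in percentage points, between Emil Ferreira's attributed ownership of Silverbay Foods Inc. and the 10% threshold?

42.946474

By parent–child attribution (R1), Emil Ferreira is treated as also owning Julia Ferreira's interest in Harbor Realty LP, giving 31% + 48% = 79%.
By parent–child attribution (R1), Emil Ferreira is treated as also owning Julia Ferreira's interest in Oakhollow Pharma AG, giving 60% + 34% = 94%.
By parent–child attribution (R1), Emil Ferreira is treated as owning Julia Ferreira's 27% interest in Silverbay Foods Inc.
Chain via Harbor Realty LP → Brightpath Trust → Meridian Industries Corp. (R3): 79% × 62% × 86% × 29% = 12.215612% of Silverbay Foods Inc.
Chain via Oakhollow Pharma AG → Pinebrook Logistics SA → Clearview Energy Co. (R3): 94% × 69% × 73% × 29% = 13.730862% of Silverbay Foods Inc.
Direct interest in Silverbay Foods Inc: 27%.
Aggregating (R2): 12.215612% + 13.730862% + 27% = 52.946474%.
52.946474% exceeds the 10% threshold by 42.946474 percentage points.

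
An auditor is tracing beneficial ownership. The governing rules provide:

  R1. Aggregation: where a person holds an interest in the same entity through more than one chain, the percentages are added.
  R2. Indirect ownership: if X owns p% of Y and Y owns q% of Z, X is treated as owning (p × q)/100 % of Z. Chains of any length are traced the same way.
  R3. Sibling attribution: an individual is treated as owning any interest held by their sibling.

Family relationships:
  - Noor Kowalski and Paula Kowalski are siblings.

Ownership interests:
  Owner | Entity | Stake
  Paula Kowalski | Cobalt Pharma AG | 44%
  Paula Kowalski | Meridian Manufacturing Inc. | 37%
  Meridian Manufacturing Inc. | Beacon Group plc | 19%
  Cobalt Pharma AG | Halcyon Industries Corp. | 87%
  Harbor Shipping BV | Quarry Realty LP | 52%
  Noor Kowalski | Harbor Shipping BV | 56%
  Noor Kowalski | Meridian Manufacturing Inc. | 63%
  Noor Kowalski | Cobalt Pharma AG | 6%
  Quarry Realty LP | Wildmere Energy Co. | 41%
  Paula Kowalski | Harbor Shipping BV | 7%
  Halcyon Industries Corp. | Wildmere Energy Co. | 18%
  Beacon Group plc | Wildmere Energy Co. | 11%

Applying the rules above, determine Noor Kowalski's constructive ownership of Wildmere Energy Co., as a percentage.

23.3516%

By sibling attribution (R3), Noor Kowalski is treated as also owning Paula Kowalski's interest in Harbor Shipping BV, giving 56% + 7% = 63%.
By sibling attribution (R3), Noor Kowalski is treated as also owning Paula Kowalski's interest in Meridian Manufacturing Inc, giving 63% + 37% = 100%.
By sibling attribution (R3), Noor Kowalski is treated as also owning Paula Kowalski's interest in Cobalt Pharma AG, giving 6% + 44% = 50%.
Chain via Harbor Shipping BV → Quarry Realty LP (R2): 63% × 52% × 41% = 13.4316% of Wildmere Energy Co.
Chain via Meridian Manufacturing Inc. → Beacon Group plc (R2): 100% × 19% × 11% = 2.09% of Wildmere Energy Co.
Chain via Cobalt Pharma AG → Halcyon Industries Corp. (R2): 50% × 87% × 18% = 7.83% of Wildmere Energy Co.
Aggregating (R1): 13.4316% + 2.09% + 7.83% = 23.3516%.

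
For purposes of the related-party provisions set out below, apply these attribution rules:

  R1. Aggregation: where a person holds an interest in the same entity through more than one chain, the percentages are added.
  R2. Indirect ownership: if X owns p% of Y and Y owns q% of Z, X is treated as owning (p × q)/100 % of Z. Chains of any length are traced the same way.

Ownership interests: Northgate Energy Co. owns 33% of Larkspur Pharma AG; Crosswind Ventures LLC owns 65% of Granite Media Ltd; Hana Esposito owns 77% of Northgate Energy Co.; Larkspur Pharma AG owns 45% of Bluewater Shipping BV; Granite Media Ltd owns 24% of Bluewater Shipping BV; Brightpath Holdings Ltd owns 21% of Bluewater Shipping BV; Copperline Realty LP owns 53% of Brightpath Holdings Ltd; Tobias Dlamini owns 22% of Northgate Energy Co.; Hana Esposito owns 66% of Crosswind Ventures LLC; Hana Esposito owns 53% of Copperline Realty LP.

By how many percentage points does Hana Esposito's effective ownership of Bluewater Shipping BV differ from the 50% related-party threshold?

22.3706

Chain via Crosswind Ventures LLC → Granite Media Ltd (R2): 66% × 65% × 24% = 10.296% of Bluewater Shipping BV.
Chain via Copperline Realty LP → Brightpath Holdings Ltd (R2): 53% × 53% × 21% = 5.8989% of Bluewater Shipping BV.
Chain via Northgate Energy Co. → Larkspur Pharma AG (R2): 77% × 33% × 45% = 11.4345% of Bluewater Shipping BV.
Aggregating (R1): 10.296% + 5.8989% + 11.4345% = 27.6294%.
27.6294% falls short of the 50% threshold by 22.3706 percentage points.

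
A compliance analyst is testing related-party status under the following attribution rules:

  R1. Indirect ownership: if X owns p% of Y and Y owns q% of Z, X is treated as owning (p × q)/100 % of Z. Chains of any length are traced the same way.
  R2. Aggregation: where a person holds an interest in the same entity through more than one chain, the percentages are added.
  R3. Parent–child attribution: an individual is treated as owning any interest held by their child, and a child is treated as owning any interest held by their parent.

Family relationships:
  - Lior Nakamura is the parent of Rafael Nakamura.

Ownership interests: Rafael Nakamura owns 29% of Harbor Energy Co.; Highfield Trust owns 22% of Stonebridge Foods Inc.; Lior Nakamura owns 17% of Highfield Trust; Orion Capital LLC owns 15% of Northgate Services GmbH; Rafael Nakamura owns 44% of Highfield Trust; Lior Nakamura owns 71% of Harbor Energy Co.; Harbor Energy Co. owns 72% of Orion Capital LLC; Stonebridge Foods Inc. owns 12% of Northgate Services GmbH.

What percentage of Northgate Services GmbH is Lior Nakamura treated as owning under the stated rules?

12.4104%

By parent–child attribution (R3), Lior Nakamura is treated as also owning Rafael Nakamura's interest in Highfield Trust, giving 17% + 44% = 61%.
By parent–child attribution (R3), Lior Nakamura is treated as also owning Rafael Nakamura's interest in Harbor Energy Co, giving 71% + 29% = 100%.
Chain via Highfield Trust → Stonebridge Foods Inc. (R1): 61% × 22% × 12% = 1.6104% of Northgate Services GmbH.
Chain via Harbor Energy Co. → Orion Capital LLC (R1): 100% × 72% × 15% = 10.8% of Northgate Services GmbH.
Aggregating (R2): 1.6104% + 10.8% = 12.4104%.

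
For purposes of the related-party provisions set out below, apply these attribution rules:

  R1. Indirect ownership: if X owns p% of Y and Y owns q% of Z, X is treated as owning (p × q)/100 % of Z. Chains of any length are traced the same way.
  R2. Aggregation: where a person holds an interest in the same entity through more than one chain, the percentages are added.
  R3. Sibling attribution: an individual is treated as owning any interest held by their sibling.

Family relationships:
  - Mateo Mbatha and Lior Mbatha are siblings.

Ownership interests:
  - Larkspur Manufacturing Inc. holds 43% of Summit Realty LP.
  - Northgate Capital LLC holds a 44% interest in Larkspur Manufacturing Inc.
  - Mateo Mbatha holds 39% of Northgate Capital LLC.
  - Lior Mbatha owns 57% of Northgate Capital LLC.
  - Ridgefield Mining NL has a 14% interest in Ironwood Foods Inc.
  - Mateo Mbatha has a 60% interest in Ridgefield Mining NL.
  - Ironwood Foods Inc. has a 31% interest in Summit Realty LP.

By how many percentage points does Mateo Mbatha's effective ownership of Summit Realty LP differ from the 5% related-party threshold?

By sibling attribution (R3), Mateo Mbatha is treated as also owning Lior Mbatha's interest in Northgate Capital LLC, giving 39% + 57% = 96%.
Chain via Northgate Capital LLC → Larkspur Manufacturing Inc. (R1): 96% × 44% × 43% = 18.1632% of Summit Realty LP.
Chain via Ridgefield Mining NL → Ironwood Foods Inc. (R1): 60% × 14% × 31% = 2.604% of Summit Realty LP.
Aggregating (R2): 18.1632% + 2.604% = 20.7672%.
20.7672% exceeds the 5% threshold by 15.7672 percentage points.

15.7672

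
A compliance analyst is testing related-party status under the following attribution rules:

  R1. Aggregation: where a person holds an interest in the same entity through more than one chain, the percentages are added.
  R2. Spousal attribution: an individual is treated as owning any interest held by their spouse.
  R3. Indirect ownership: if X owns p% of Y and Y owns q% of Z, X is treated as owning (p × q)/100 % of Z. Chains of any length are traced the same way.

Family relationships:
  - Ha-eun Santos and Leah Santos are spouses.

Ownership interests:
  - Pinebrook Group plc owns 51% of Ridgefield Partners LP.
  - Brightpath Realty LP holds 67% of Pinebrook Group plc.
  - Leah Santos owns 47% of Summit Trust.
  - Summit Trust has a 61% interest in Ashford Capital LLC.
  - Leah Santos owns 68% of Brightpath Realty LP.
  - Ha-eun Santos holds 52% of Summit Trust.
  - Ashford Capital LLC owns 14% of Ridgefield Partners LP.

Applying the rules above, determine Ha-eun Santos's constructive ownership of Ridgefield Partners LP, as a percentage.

31.6902%

By spousal attribution (R2), Ha-eun Santos is treated as also owning Leah Santos's interest in Summit Trust, giving 52% + 47% = 99%.
By spousal attribution (R2), Ha-eun Santos is treated as owning Leah Santos's 68% interest in Brightpath Realty LP.
Chain via Summit Trust → Ashford Capital LLC (R3): 99% × 61% × 14% = 8.4546% of Ridgefield Partners LP.
Chain via Brightpath Realty LP → Pinebrook Group plc (R3): 68% × 67% × 51% = 23.2356% of Ridgefield Partners LP.
Aggregating (R1): 8.4546% + 23.2356% = 31.6902%.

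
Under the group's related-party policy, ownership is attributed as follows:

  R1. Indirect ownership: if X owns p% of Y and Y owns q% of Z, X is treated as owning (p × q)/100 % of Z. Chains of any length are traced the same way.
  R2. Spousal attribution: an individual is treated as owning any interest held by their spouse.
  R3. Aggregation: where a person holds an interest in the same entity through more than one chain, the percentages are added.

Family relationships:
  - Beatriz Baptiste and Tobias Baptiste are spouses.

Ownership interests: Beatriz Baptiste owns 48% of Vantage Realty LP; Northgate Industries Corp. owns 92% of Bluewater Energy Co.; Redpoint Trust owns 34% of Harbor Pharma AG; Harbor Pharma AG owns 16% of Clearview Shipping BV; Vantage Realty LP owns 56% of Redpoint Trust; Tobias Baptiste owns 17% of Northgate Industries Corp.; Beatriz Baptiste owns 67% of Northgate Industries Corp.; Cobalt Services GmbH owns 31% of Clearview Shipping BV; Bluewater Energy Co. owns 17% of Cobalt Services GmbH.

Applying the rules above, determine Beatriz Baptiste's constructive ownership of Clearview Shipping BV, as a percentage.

By spousal attribution (R2), Beatriz Baptiste is treated as also owning Tobias Baptiste's interest in Northgate Industries Corp, giving 67% + 17% = 84%.
Chain via Northgate Industries Corp. → Bluewater Energy Co. → Cobalt Services GmbH (R1): 84% × 92% × 17% × 31% = 4.072656% of Clearview Shipping BV.
Chain via Vantage Realty LP → Redpoint Trust → Harbor Pharma AG (R1): 48% × 56% × 34% × 16% = 1.462272% of Clearview Shipping BV.
Aggregating (R3): 4.072656% + 1.462272% = 5.534928%.

5.534928%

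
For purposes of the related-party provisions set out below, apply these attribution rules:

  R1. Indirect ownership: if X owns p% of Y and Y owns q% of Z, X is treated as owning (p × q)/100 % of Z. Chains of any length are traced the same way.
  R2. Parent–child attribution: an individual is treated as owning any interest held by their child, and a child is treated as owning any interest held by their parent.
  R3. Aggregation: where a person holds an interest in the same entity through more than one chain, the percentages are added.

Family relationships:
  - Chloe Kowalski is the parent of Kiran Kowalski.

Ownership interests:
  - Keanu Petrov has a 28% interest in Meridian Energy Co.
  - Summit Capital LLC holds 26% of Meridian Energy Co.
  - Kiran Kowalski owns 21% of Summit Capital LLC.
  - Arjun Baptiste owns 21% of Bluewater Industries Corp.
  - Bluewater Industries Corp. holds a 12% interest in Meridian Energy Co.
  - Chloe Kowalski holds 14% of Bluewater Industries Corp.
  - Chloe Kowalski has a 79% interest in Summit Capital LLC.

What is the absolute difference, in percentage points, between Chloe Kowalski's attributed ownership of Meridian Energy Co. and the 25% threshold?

By parent–child attribution (R2), Chloe Kowalski is treated as also owning Kiran Kowalski's interest in Summit Capital LLC, giving 79% + 21% = 100%.
Chain via Bluewater Industries Corp. (R1): 14% × 12% = 1.68% of Meridian Energy Co.
Chain via Summit Capital LLC (R1): 100% × 26% = 26% of Meridian Energy Co.
Aggregating (R3): 1.68% + 26% = 27.68%.
27.68% exceeds the 25% threshold by 2.68 percentage points.

2.68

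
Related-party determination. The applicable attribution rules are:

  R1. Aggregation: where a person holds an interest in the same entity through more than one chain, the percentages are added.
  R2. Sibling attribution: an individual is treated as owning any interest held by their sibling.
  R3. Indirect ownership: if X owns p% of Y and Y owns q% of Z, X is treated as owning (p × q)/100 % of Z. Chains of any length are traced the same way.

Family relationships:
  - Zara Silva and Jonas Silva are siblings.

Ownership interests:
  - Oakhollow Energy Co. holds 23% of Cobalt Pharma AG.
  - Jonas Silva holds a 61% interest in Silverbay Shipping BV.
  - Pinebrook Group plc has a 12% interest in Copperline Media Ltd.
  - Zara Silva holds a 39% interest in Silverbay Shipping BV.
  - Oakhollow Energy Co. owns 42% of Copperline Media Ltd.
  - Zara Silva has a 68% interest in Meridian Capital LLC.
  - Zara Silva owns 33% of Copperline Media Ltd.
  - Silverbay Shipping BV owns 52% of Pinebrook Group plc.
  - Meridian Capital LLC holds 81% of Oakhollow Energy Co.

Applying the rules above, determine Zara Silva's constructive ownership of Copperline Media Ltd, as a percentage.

62.3736%

By sibling attribution (R2), Zara Silva is treated as also owning Jonas Silva's interest in Silverbay Shipping BV, giving 39% + 61% = 100%.
Chain via Meridian Capital LLC → Oakhollow Energy Co. (R3): 68% × 81% × 42% = 23.1336% of Copperline Media Ltd.
Chain via Silverbay Shipping BV → Pinebrook Group plc (R3): 100% × 52% × 12% = 6.24% of Copperline Media Ltd.
Direct interest in Copperline Media Ltd: 33%.
Aggregating (R1): 23.1336% + 6.24% + 33% = 62.3736%.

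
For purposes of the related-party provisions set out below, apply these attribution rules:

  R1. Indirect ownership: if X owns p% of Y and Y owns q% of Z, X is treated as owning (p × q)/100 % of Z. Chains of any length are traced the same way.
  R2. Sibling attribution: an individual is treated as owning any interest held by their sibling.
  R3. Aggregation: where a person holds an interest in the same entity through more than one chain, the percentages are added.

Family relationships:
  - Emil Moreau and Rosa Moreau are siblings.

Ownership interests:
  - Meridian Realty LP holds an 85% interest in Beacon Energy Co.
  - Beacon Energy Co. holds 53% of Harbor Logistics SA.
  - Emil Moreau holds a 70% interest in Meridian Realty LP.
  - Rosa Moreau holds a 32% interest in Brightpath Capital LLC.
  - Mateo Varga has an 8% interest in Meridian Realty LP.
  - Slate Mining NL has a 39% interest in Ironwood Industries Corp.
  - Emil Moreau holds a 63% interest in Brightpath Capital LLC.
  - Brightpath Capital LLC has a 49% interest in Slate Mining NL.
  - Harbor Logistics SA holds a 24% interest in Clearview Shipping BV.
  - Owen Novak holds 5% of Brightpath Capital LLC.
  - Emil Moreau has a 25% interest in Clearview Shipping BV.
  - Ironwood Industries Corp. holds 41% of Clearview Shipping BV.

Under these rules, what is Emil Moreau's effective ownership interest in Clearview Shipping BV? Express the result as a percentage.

By sibling attribution (R2), Emil Moreau is treated as also owning Rosa Moreau's interest in Brightpath Capital LLC, giving 63% + 32% = 95%.
Chain via Brightpath Capital LLC → Slate Mining NL → Ironwood Industries Corp. (R1): 95% × 49% × 39% × 41% = 7.443345% of Clearview Shipping BV.
Chain via Meridian Realty LP → Beacon Energy Co. → Harbor Logistics SA (R1): 70% × 85% × 53% × 24% = 7.5684% of Clearview Shipping BV.
Direct interest in Clearview Shipping BV: 25%.
Aggregating (R3): 7.443345% + 7.5684% + 25% = 40.011745%.

40.011745%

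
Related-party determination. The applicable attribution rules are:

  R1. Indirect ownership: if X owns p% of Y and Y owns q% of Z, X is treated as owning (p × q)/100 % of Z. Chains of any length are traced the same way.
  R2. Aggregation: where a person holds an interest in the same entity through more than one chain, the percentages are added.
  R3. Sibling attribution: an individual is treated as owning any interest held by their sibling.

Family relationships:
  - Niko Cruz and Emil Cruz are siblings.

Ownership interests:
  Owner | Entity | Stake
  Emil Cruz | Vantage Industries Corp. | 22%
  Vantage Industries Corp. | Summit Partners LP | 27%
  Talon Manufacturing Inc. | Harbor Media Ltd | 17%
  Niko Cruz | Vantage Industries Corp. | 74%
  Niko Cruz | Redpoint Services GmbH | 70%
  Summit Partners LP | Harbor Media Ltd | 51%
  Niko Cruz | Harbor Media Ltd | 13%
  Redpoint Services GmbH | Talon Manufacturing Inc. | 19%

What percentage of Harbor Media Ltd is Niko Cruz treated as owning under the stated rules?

28.4802%

By sibling attribution (R3), Niko Cruz is treated as also owning Emil Cruz's interest in Vantage Industries Corp, giving 74% + 22% = 96%.
Chain via Redpoint Services GmbH → Talon Manufacturing Inc. (R1): 70% × 19% × 17% = 2.261% of Harbor Media Ltd.
Chain via Vantage Industries Corp. → Summit Partners LP (R1): 96% × 27% × 51% = 13.2192% of Harbor Media Ltd.
Direct interest in Harbor Media Ltd: 13%.
Aggregating (R2): 2.261% + 13.2192% + 13% = 28.4802%.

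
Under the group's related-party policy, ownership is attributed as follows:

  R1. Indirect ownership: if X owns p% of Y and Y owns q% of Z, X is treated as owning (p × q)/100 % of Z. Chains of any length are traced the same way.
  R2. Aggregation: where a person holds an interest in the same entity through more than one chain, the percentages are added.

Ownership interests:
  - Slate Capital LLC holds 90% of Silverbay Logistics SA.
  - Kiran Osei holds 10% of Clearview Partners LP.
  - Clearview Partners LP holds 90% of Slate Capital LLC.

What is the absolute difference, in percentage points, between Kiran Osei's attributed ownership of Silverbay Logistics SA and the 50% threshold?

Chain via Clearview Partners LP → Slate Capital LLC (R1): 10% × 90% × 90% = 8.1% of Silverbay Logistics SA.
8.1% falls short of the 50% threshold by 41.9 percentage points.

41.9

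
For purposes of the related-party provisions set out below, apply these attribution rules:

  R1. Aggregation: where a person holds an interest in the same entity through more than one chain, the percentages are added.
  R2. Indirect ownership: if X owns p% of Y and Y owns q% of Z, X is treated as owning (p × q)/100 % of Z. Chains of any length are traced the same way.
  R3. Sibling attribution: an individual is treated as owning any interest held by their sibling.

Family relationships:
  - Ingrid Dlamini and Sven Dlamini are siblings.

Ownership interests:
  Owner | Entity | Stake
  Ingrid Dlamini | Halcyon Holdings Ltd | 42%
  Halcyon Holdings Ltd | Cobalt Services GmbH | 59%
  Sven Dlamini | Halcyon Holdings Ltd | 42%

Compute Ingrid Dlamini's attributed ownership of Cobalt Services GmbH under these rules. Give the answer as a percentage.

By sibling attribution (R3), Ingrid Dlamini is treated as also owning Sven Dlamini's interest in Halcyon Holdings Ltd, giving 42% + 42% = 84%.
Chain via Halcyon Holdings Ltd (R2): 84% × 59% = 49.56% of Cobalt Services GmbH.

49.56%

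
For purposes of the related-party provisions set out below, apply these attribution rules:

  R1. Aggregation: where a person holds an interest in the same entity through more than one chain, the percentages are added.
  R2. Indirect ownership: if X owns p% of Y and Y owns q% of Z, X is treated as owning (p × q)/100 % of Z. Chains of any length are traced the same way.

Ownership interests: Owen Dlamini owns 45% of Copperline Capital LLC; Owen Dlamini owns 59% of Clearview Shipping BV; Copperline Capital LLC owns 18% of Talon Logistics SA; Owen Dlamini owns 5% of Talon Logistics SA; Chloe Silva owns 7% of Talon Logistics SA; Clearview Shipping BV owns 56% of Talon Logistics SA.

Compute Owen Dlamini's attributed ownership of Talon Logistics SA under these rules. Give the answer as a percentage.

46.14%

Chain via Clearview Shipping BV (R2): 59% × 56% = 33.04% of Talon Logistics SA.
Chain via Copperline Capital LLC (R2): 45% × 18% = 8.1% of Talon Logistics SA.
Direct interest in Talon Logistics SA: 5%.
Aggregating (R1): 33.04% + 8.1% + 5% = 46.14%.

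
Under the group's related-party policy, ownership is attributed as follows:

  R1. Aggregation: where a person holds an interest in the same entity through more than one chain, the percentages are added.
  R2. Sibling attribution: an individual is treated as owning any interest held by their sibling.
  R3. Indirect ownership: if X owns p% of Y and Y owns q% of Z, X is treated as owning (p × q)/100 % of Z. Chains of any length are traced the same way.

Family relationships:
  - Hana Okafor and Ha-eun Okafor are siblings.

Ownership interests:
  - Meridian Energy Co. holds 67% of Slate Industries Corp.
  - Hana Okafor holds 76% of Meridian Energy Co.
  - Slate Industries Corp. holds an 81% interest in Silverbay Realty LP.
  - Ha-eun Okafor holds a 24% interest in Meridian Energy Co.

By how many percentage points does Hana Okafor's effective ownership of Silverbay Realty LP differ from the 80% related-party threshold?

By sibling attribution (R2), Hana Okafor is treated as also owning Ha-eun Okafor's interest in Meridian Energy Co, giving 76% + 24% = 100%.
Chain via Meridian Energy Co. → Slate Industries Corp. (R3): 100% × 67% × 81% = 54.27% of Silverbay Realty LP.
54.27% falls short of the 80% threshold by 25.73 percentage points.

25.73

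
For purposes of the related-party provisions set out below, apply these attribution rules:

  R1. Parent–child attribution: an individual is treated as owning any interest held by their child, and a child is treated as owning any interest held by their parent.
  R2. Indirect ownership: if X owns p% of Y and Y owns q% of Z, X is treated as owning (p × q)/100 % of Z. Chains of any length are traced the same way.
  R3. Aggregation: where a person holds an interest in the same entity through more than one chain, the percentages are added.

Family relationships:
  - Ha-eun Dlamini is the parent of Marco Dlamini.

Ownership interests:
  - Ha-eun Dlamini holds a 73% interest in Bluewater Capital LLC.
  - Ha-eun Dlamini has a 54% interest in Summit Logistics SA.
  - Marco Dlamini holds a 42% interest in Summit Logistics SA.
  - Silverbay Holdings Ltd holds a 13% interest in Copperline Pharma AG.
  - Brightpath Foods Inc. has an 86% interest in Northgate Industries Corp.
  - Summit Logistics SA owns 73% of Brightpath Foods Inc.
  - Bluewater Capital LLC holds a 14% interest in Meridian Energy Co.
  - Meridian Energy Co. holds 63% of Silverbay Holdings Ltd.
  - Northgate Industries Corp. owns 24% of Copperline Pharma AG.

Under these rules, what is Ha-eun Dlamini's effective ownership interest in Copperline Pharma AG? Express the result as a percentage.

By parent–child attribution (R1), Ha-eun Dlamini is treated as also owning Marco Dlamini's interest in Summit Logistics SA, giving 54% + 42% = 96%.
Chain via Summit Logistics SA → Brightpath Foods Inc. → Northgate Industries Corp. (R2): 96% × 73% × 86% × 24% = 14.464512% of Copperline Pharma AG.
Chain via Bluewater Capital LLC → Meridian Energy Co. → Silverbay Holdings Ltd (R2): 73% × 14% × 63% × 13% = 0.837018% of Copperline Pharma AG.
Aggregating (R3): 14.464512% + 0.837018% = 15.30153%.

15.30153%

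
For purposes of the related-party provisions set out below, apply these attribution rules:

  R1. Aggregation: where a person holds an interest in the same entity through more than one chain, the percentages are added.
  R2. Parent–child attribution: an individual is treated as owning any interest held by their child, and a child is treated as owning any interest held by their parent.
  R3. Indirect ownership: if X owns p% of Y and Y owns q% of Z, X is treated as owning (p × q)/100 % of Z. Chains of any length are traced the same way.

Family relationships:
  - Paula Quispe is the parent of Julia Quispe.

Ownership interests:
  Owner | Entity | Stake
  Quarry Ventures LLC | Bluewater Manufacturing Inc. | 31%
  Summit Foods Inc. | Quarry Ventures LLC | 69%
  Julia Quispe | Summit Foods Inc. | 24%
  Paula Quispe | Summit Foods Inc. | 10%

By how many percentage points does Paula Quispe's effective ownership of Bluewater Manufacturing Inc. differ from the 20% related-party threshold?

12.7274

By parent–child attribution (R2), Paula Quispe is treated as also owning Julia Quispe's interest in Summit Foods Inc, giving 10% + 24% = 34%.
Chain via Summit Foods Inc. → Quarry Ventures LLC (R3): 34% × 69% × 31% = 7.2726% of Bluewater Manufacturing Inc.
7.2726% falls short of the 20% threshold by 12.7274 percentage points.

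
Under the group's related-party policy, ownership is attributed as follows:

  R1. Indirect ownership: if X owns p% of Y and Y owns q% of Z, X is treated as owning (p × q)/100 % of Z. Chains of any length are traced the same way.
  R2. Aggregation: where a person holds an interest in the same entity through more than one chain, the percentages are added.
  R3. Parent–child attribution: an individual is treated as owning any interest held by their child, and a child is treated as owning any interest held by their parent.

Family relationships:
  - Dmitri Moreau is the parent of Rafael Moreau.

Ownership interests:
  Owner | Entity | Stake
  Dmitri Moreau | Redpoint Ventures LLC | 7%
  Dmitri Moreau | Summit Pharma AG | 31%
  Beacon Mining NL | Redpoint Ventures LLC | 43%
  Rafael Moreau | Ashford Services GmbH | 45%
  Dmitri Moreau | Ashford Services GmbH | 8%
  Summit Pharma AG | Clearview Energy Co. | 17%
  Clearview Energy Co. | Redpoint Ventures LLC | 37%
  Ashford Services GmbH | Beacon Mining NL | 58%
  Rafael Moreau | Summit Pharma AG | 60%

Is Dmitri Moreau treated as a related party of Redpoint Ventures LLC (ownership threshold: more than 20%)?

Yes

By parent–child attribution (R3), Dmitri Moreau is treated as also owning Rafael Moreau's interest in Summit Pharma AG, giving 31% + 60% = 91%.
By parent–child attribution (R3), Dmitri Moreau is treated as also owning Rafael Moreau's interest in Ashford Services GmbH, giving 8% + 45% = 53%.
Chain via Summit Pharma AG → Clearview Energy Co. (R1): 91% × 17% × 37% = 5.7239% of Redpoint Ventures LLC.
Chain via Ashford Services GmbH → Beacon Mining NL (R1): 53% × 58% × 43% = 13.2182% of Redpoint Ventures LLC.
Direct interest in Redpoint Ventures LLC: 7%.
Aggregating (R2): 5.7239% + 13.2182% + 7% = 25.9421%.
25.9421% exceeds the 20% threshold, so Dmitri is a related party to Redpoint Ventures LLC.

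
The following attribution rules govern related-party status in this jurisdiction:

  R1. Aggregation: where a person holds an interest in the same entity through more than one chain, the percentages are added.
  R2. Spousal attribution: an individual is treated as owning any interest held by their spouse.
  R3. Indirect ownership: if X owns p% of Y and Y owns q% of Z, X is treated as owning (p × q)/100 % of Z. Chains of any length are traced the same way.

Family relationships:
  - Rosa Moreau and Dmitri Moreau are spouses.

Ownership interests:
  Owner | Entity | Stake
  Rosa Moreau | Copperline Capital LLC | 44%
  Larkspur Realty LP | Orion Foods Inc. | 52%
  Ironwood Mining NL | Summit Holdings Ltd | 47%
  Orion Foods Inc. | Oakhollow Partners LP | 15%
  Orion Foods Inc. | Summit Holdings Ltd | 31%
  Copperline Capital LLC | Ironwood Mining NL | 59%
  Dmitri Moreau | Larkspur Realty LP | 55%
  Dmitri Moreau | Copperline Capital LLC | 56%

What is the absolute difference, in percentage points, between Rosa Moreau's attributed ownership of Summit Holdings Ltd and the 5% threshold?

By spousal attribution (R2), Rosa Moreau is treated as also owning Dmitri Moreau's interest in Copperline Capital LLC, giving 44% + 56% = 100%.
By spousal attribution (R2), Rosa Moreau is treated as owning Dmitri Moreau's 55% interest in Larkspur Realty LP.
Chain via Copperline Capital LLC → Ironwood Mining NL (R3): 100% × 59% × 47% = 27.73% of Summit Holdings Ltd.
Chain via Larkspur Realty LP → Orion Foods Inc. (R3): 55% × 52% × 31% = 8.866% of Summit Holdings Ltd.
Aggregating (R1): 27.73% + 8.866% = 36.596%.
36.596% exceeds the 5% threshold by 31.596 percentage points.

31.596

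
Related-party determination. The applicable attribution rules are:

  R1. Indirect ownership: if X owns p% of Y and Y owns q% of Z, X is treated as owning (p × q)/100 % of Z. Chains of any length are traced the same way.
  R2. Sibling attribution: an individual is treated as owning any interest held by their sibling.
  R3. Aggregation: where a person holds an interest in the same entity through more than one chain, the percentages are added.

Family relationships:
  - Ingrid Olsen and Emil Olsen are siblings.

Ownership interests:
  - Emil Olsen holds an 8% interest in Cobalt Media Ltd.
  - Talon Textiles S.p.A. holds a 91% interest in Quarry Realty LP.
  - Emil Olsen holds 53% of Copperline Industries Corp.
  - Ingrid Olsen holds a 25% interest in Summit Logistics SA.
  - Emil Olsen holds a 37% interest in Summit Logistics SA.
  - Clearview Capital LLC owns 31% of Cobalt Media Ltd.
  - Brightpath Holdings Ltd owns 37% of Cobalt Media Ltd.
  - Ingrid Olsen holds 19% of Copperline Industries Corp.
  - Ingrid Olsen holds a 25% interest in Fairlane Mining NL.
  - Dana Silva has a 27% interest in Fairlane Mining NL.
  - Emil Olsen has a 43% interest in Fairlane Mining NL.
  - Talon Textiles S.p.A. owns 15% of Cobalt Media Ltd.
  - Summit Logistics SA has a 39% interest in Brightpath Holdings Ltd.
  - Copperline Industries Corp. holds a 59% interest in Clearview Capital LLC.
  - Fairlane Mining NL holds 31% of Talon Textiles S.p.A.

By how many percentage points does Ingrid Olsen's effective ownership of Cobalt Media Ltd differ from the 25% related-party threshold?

8.2774

By sibling attribution (R2), Ingrid Olsen is treated as also owning Emil Olsen's interest in Copperline Industries Corp, giving 19% + 53% = 72%.
By sibling attribution (R2), Ingrid Olsen is treated as also owning Emil Olsen's interest in Fairlane Mining NL, giving 25% + 43% = 68%.
By sibling attribution (R2), Ingrid Olsen is treated as also owning Emil Olsen's interest in Summit Logistics SA, giving 25% + 37% = 62%.
By sibling attribution (R2), Ingrid Olsen is treated as owning Emil Olsen's 8% interest in Cobalt Media Ltd.
Chain via Copperline Industries Corp. → Clearview Capital LLC (R1): 72% × 59% × 31% = 13.1688% of Cobalt Media Ltd.
Chain via Fairlane Mining NL → Talon Textiles S.p.A. (R1): 68% × 31% × 15% = 3.162% of Cobalt Media Ltd.
Chain via Summit Logistics SA → Brightpath Holdings Ltd (R1): 62% × 39% × 37% = 8.9466% of Cobalt Media Ltd.
Direct interest in Cobalt Media Ltd: 8%.
Aggregating (R3): 13.1688% + 3.162% + 8.9466% + 8% = 33.2774%.
33.2774% exceeds the 25% threshold by 8.2774 percentage points.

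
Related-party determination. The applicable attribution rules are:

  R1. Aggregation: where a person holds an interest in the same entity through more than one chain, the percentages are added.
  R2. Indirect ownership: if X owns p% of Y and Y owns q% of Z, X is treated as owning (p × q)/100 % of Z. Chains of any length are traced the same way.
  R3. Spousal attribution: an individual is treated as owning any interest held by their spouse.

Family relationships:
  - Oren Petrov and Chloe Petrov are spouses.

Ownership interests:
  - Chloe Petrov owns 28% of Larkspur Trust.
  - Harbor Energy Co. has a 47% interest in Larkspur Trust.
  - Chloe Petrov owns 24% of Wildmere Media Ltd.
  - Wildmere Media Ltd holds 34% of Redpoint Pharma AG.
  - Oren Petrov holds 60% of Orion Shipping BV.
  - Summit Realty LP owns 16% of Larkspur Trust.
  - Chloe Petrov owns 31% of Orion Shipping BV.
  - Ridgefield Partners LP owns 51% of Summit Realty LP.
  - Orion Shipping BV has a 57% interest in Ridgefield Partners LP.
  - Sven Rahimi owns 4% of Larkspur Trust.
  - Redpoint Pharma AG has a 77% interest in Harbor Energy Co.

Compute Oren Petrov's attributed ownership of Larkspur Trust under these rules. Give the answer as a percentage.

By spousal attribution (R3), Oren Petrov is treated as also owning Chloe Petrov's interest in Orion Shipping BV, giving 60% + 31% = 91%.
By spousal attribution (R3), Oren Petrov is treated as owning Chloe Petrov's 24% interest in Wildmere Media Ltd.
By spousal attribution (R3), Oren Petrov is treated as owning Chloe Petrov's 28% interest in Larkspur Trust.
Chain via Orion Shipping BV → Ridgefield Partners LP → Summit Realty LP (R2): 91% × 57% × 51% × 16% = 4.232592% of Larkspur Trust.
Chain via Wildmere Media Ltd → Redpoint Pharma AG → Harbor Energy Co. (R2): 24% × 34% × 77% × 47% = 2.953104% of Larkspur Trust.
Direct interest in Larkspur Trust: 28%.
Aggregating (R1): 4.232592% + 2.953104% + 28% = 35.185696%.

35.185696%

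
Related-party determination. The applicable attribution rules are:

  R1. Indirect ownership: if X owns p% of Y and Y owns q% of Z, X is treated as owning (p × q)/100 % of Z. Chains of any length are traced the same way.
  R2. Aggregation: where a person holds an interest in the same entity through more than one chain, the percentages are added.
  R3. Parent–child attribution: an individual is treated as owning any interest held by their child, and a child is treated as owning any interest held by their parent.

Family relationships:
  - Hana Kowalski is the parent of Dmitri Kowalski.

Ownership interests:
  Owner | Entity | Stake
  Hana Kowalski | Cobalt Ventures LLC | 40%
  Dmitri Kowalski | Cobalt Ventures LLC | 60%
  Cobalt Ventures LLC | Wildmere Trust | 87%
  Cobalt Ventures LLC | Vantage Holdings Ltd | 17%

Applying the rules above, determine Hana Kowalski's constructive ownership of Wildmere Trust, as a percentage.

By parent–child attribution (R3), Hana Kowalski is treated as also owning Dmitri Kowalski's interest in Cobalt Ventures LLC, giving 40% + 60% = 100%.
Chain via Cobalt Ventures LLC (R1): 100% × 87% = 87% of Wildmere Trust.

87%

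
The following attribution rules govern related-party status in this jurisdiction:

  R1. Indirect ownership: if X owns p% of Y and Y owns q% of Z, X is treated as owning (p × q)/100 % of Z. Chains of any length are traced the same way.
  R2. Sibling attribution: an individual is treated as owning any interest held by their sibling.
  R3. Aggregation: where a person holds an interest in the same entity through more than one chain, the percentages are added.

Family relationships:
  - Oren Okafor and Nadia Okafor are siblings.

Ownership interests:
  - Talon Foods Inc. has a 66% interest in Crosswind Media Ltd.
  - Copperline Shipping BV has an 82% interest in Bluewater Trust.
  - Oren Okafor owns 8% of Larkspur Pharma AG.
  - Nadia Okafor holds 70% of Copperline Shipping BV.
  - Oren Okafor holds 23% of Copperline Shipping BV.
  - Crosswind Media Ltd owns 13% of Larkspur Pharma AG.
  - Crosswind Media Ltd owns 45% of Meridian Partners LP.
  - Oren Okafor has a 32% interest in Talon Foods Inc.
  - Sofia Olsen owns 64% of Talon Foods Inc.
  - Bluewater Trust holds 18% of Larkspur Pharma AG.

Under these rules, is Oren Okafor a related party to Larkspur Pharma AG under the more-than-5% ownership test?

By sibling attribution (R2), Oren Okafor is treated as also owning Nadia Okafor's interest in Copperline Shipping BV, giving 23% + 70% = 93%.
Chain via Talon Foods Inc. → Crosswind Media Ltd (R1): 32% × 66% × 13% = 2.7456% of Larkspur Pharma AG.
Chain via Copperline Shipping BV → Bluewater Trust (R1): 93% × 82% × 18% = 13.7268% of Larkspur Pharma AG.
Direct interest in Larkspur Pharma AG: 8%.
Aggregating (R3): 2.7456% + 13.7268% + 8% = 24.4724%.
24.4724% exceeds the 5% threshold, so Oren is a related party to Larkspur Pharma AG.

Yes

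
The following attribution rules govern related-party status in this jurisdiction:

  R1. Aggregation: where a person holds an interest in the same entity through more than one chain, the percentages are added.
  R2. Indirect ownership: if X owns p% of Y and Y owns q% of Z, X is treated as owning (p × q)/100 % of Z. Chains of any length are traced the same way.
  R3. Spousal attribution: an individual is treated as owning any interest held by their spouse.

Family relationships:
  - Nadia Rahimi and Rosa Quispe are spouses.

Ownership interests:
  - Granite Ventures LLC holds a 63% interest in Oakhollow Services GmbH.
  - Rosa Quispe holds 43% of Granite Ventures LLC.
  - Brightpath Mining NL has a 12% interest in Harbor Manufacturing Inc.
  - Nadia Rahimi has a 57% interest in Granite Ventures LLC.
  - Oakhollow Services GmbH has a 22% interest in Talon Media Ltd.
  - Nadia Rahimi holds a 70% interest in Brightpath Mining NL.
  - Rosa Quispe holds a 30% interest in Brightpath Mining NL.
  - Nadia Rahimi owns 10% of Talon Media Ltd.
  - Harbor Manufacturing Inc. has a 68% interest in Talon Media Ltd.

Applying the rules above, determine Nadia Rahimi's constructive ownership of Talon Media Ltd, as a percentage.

32.02%

By spousal attribution (R3), Nadia Rahimi is treated as also owning Rosa Quispe's interest in Granite Ventures LLC, giving 57% + 43% = 100%.
By spousal attribution (R3), Nadia Rahimi is treated as also owning Rosa Quispe's interest in Brightpath Mining NL, giving 70% + 30% = 100%.
Chain via Granite Ventures LLC → Oakhollow Services GmbH (R2): 100% × 63% × 22% = 13.86% of Talon Media Ltd.
Chain via Brightpath Mining NL → Harbor Manufacturing Inc. (R2): 100% × 12% × 68% = 8.16% of Talon Media Ltd.
Direct interest in Talon Media Ltd: 10%.
Aggregating (R1): 13.86% + 8.16% + 10% = 32.02%.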